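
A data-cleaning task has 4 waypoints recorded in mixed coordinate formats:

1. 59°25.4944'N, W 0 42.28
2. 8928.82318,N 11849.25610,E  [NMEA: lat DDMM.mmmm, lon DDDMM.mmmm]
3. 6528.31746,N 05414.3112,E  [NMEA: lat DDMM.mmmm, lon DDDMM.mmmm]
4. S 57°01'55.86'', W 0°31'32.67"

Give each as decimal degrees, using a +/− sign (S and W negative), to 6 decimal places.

1. 59.424907, -0.704667
2. 89.480386, 118.820935
3. 65.471958, 54.238520
4. -57.032183, -0.525742

Point 1:
  Latitude: 25.4944′ = 0.424907°; total 59.4249067
  N ⇒ keep positive
  Lon: 42.28′ = 0.704667°; total 0.7046667
  hemisphere W, so the sign is −
Point 2:
  Lat: degrees = first 2 digits = 89, minutes = 28.82318; 89 + 28.82318/60 = 89.4803863
  N ⇒ keep positive
  Lon: degrees = first 3 digits = 118, minutes = 49.2561; 118 + 49.2561/60 = 118.8209350
  E → positive
Point 3:
  Lat: degrees = first 2 digits = 65, minutes = 28.31746; 65 + 28.31746/60 = 65.4719577
  N ⇒ keep positive
  Longitude: degrees = first 3 digits = 54, minutes = 14.3112; 54 + 14.3112/60 = 54.2385200
  E → positive
Point 4:
  Latitude: 57° + 1/60 + 55.86/3600 = 57 + 0.016667 + 0.015517 = 57.0321833
  hemisphere S, so the sign is −
  λ: 0° + 31/60 + 32.67/3600 = 0 + 0.516667 + 0.009075 = 0.5257417
  hemisphere W, so the sign is −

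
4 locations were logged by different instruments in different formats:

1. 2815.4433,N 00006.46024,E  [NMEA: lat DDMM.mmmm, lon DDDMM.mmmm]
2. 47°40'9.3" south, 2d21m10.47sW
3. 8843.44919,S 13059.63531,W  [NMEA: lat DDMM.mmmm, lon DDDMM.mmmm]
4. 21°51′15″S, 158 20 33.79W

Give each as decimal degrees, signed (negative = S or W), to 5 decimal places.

1. 28.25739, 0.10767
2. -47.66925, -2.35291
3. -88.72415, -130.99392
4. -21.85417, -158.34272

Point 1:
  Latitude: degrees = first 2 digits = 28, minutes = 15.4433; 28 + 15.4433/60 = 28.257388
  N → positive
  Lon: split at 3 digits → 000° and 6.46024′; 0 + 6.46024/60 = 0.107671
  E → positive
Point 2:
  Lat: 47 + 40/60 + 9.3/3600 = 47.669250
  S ⇒ negate
  λ: 2 + 21/60 + 10.47/3600 = 2.352908
  W → negative
Point 3:
  φ: degrees = first 2 digits = 88, minutes = 43.44919; 88 + 43.44919/60 = 88.724153
  S → negative
  Longitude: degrees = first 3 digits = 130, minutes = 59.63531; 130 + 59.63531/60 = 130.993922
  W → negative
Point 4:
  Lat: 21° + 51/60 + 15/3600 = 21 + 0.850000 + 0.004167 = 21.854167
  S → negative
  Lon: 158° + 20/60 + 33.79/3600 = 158 + 0.333333 + 0.009386 = 158.342719
  W → negative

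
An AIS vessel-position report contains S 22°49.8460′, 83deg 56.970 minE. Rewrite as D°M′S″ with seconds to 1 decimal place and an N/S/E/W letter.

22°49′50.8″ S, 83°56′58.2″ E

Lat: 49.84600′ → 49′ and 0.84600 × 60 = 50.760″
Longitude: 56.97000′ → 56′ and 0.97000 × 60 = 58.200″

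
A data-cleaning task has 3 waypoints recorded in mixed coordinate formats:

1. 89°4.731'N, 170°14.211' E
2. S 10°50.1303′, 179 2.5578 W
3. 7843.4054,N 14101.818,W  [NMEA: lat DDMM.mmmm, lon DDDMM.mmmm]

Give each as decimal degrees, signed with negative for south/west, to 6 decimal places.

Point 1:
  Lat: 4.731′ = 0.078850°; total 89.0788500
  N → positive
  λ: 14.211′ = 0.236850°; total 170.2368500
  E ⇒ keep positive
Point 2:
  Latitude: 50.1303′ = 0.835505°; total 10.8355050
  S → negative
  Lon: 2.5578′ = 0.042630°; total 179.0426300
  W ⇒ negate
Point 3:
  Lat: degrees = first 2 digits = 78, minutes = 43.4054; 78 + 43.4054/60 = 78.7234233
  N → positive
  λ: degrees = first 3 digits = 141, minutes = 1.818; 141 + 1.818/60 = 141.0303000
  W → negative

1. 89.078850, 170.236850
2. -10.835505, -179.042630
3. 78.723423, -141.030300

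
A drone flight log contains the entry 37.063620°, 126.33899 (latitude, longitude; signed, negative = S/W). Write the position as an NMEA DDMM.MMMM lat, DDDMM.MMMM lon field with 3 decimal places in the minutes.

3703.817,N / 12620.339,E

Lat: 37° + 0.063620 × 60 = 37° 3.81720′
Lon: minutes = (126.338990 − 126) × 60 = 20.33940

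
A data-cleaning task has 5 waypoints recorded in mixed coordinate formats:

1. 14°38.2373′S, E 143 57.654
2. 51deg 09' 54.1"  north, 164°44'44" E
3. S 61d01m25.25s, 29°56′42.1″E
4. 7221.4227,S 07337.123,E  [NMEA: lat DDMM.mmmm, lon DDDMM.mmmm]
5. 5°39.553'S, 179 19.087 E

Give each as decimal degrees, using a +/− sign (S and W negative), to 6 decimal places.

Point 1:
  φ: 38.2373′ = 0.637288°; total 14.6372883
  S → negative
  Longitude: 143 + 57.654/60 = 143.9609000
  E ⇒ keep positive
Point 2:
  Lat: 51 + 9/60 + 54.1/3600 = 51.1650278
  N ⇒ keep positive
  Longitude: 164° + 44/60 + 44/3600 = 164 + 0.733333 + 0.012222 = 164.7455556
  E ⇒ keep positive
Point 3:
  φ: 1′ + 25.25″ = 1.42083′; 61 + 1.42083/60 = 61.0236806
  hemisphere S, so the sign is −
  Longitude: 29° + 56/60 + 42.1/3600 = 29 + 0.933333 + 0.011694 = 29.9450278
  E → positive
Point 4:
  Latitude: split at 2 digits → 72° and 21.4227′; 72 + 21.4227/60 = 72.3570450
  S → negative
  Longitude: degrees = first 3 digits = 73, minutes = 37.123; 73 + 37.123/60 = 73.6187167
  E → positive
Point 5:
  φ: 5 + 39.553/60 = 5.6592167
  hemisphere S, so the sign is −
  λ: 19.087′ = 0.318117°; total 179.3181167
  E ⇒ keep positive

1. -14.637288, 143.960900
2. 51.165028, 164.745556
3. -61.023681, 29.945028
4. -72.357045, 73.618717
5. -5.659217, 179.318117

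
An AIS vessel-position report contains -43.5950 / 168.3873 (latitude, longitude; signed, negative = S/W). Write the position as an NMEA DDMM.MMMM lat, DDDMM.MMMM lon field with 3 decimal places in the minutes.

Latitude is negative → S; |value| = 43.595000
Lat: minutes = (43.595000 − 43) × 60 = 35.70000
Lon: 168° + 0.387300 × 60 = 168° 23.23800′

4335.700,S / 16823.238,E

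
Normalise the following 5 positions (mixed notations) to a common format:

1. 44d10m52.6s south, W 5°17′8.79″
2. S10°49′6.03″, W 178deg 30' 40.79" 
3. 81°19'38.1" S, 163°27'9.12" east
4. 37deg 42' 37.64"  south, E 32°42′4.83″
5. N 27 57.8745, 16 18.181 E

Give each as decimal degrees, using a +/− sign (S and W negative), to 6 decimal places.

1. -44.181278, -5.285775
2. -10.818342, -178.511331
3. -81.327250, 163.452533
4. -37.710456, 32.701342
5. 27.964575, 16.303017

Point 1:
  φ: 44° + 10/60 + 52.6/3600 = 44 + 0.166667 + 0.014611 = 44.1812778
  S ⇒ negate
  λ: 17′ + 8.79″ = 17.14650′; 5 + 17.14650/60 = 5.2857750
  hemisphere W, so the sign is −
Point 2:
  φ: 10° + 49/60 + 6.03/3600 = 10 + 0.816667 + 0.001675 = 10.8183417
  hemisphere S, so the sign is −
  Lon: 178° + 30/60 + 40.79/3600 = 178 + 0.500000 + 0.011331 = 178.5113306
  hemisphere W, so the sign is −
Point 3:
  φ: 81° + 19/60 + 38.1/3600 = 81 + 0.316667 + 0.010583 = 81.3272500
  S ⇒ negate
  Longitude: 163 + 27/60 + 9.12/3600 = 163.4525333
  E → positive
Point 4:
  Latitude: 37° + 42/60 + 37.64/3600 = 37 + 0.700000 + 0.010456 = 37.7104556
  S → negative
  Lon: 42′ + 4.83″ = 42.08050′; 32 + 42.08050/60 = 32.7013417
  E → positive
Point 5:
  φ: 27 + 57.8745/60 = 27.9645750
  N → positive
  λ: 16 + 18.181/60 = 16.3030167
  E ⇒ keep positive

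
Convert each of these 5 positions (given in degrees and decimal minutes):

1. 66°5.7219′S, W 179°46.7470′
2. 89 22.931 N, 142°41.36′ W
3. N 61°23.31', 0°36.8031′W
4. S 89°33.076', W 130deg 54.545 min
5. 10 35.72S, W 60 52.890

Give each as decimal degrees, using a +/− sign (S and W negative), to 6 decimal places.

Point 1:
  φ: 5.7219′ = 0.095365°; total 66.0953650
  S ⇒ negate
  Lon: 179 + 46.747/60 = 179.7791167
  W → negative
Point 2:
  φ: 89 + 22.931/60 = 89.3821833
  N → positive
  λ: 142 + 41.36/60 = 142.6893333
  W ⇒ negate
Point 3:
  Lat: 61 + 23.31/60 = 61.3885000
  N → positive
  Longitude: 36.8031′ = 0.613385°; total 0.6133850
  W → negative
Point 4:
  φ: 33.076′ = 0.551267°; total 89.5512667
  S → negative
  Lon: 54.545′ = 0.909083°; total 130.9090833
  W ⇒ negate
Point 5:
  φ: 35.72′ = 0.595333°; total 10.5953333
  S → negative
  Lon: 52.89′ = 0.881500°; total 60.8815000
  hemisphere W, so the sign is −

1. -66.095365, -179.779117
2. 89.382183, -142.689333
3. 61.388500, -0.613385
4. -89.551267, -130.909083
5. -10.595333, -60.881500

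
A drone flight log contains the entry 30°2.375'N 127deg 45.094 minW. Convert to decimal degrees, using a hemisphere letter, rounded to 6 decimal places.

φ: 2.375′ = 0.039583°; total 30.0395833
Lon: 127 + 45.094/60 = 127.7515667

30.039583° N, 127.751567° W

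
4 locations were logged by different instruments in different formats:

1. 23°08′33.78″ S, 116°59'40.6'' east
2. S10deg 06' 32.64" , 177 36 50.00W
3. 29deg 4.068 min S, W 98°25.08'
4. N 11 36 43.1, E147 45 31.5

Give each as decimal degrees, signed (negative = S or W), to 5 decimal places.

1. -23.14272, 116.99461
2. -10.10907, -177.61389
3. -29.06780, -98.41800
4. 11.61197, 147.75875

Point 1:
  Lat: 23 + 8/60 + 33.78/3600 = 23.142717
  S ⇒ negate
  Longitude: 116 + 59/60 + 40.6/3600 = 116.994611
  E → positive
Point 2:
  Latitude: 10° + 6/60 + 32.64/3600 = 10 + 0.100000 + 0.009067 = 10.109067
  hemisphere S, so the sign is −
  Lon: 36′ + 50″ = 36.83333′; 177 + 36.83333/60 = 177.613889
  W ⇒ negate
Point 3:
  Lat: 4.068′ = 0.067800°; total 29.067800
  S → negative
  λ: 25.08′ = 0.418000°; total 98.418000
  W ⇒ negate
Point 4:
  Latitude: 36′ + 43.1″ = 36.71833′; 11 + 36.71833/60 = 11.611972
  N → positive
  Longitude: 45′ + 31.5″ = 45.52500′; 147 + 45.52500/60 = 147.758750
  E → positive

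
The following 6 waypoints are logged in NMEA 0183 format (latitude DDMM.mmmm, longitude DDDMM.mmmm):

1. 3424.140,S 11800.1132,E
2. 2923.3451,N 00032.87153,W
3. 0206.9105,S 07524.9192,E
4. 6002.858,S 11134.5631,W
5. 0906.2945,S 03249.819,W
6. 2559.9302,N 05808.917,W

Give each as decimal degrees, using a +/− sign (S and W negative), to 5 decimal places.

Point 1:
  φ: degrees = first 2 digits = 34, minutes = 24.14; 34 + 24.14/60 = 34.402333
  S → negative
  λ: degrees = first 3 digits = 118, minutes = 0.1132; 118 + 0.1132/60 = 118.001887
  E → positive
Point 2:
  Lat: degrees = first 2 digits = 29, minutes = 23.3451; 29 + 23.3451/60 = 29.389085
  N → positive
  λ: degrees = first 3 digits = 0, minutes = 32.87153; 0 + 32.87153/60 = 0.547859
  W → negative
Point 3:
  Latitude: split at 2 digits → 02° and 6.9105′; 2 + 6.9105/60 = 2.115175
  S → negative
  Longitude: degrees = first 3 digits = 75, minutes = 24.9192; 75 + 24.9192/60 = 75.415320
  E → positive
Point 4:
  Lat: split at 2 digits → 60° and 2.858′; 60 + 2.858/60 = 60.047633
  S ⇒ negate
  λ: degrees = first 3 digits = 111, minutes = 34.5631; 111 + 34.5631/60 = 111.576052
  W → negative
Point 5:
  Lat: split at 2 digits → 09° and 6.2945′; 9 + 6.2945/60 = 9.104908
  hemisphere S, so the sign is −
  Longitude: split at 3 digits → 032° and 49.819′; 32 + 49.819/60 = 32.830317
  W → negative
Point 6:
  φ: degrees = first 2 digits = 25, minutes = 59.9302; 25 + 59.9302/60 = 25.998837
  N → positive
  Lon: split at 3 digits → 058° and 8.917′; 58 + 8.917/60 = 58.148617
  W ⇒ negate

1. -34.40233, 118.00189
2. 29.38909, -0.54786
3. -2.11518, 75.41532
4. -60.04763, -111.57605
5. -9.10491, -32.83032
6. 25.99884, -58.14862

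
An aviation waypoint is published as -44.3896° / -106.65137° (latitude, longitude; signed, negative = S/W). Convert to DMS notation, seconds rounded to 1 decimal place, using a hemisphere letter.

Latitude is negative → S; |value| = 44.389600
Lat: 0.389600° → 23.37600′; 0.37600 × 60 = 22.560″
Longitude is negative → W; |value| = 106.651370
Longitude: whole degrees 106; 39.08220′ → 39′ and 4.932″

44°23′22.6″ S, 106°39′4.9″ W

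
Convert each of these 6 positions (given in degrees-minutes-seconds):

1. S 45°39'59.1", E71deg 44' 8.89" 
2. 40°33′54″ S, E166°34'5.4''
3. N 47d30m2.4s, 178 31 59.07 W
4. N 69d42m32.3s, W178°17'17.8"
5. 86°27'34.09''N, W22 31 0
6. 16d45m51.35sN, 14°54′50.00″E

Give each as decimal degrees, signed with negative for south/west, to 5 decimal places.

1. -45.66642, 71.73580
2. -40.56500, 166.56817
3. 47.50067, -178.53308
4. 69.70897, -178.28828
5. 86.45947, -22.51667
6. 16.76426, 14.91389

Point 1:
  φ: 45° + 39/60 + 59.1/3600 = 45 + 0.650000 + 0.016417 = 45.666417
  hemisphere S, so the sign is −
  λ: 71° + 44/60 + 8.89/3600 = 71 + 0.733333 + 0.002469 = 71.735803
  E → positive
Point 2:
  Latitude: 40° + 33/60 + 54/3600 = 40 + 0.550000 + 0.015000 = 40.565000
  hemisphere S, so the sign is −
  Longitude: 34′ + 5.4″ = 34.09000′; 166 + 34.09000/60 = 166.568167
  E → positive
Point 3:
  Latitude: 47 + 30/60 + 2.4/3600 = 47.500667
  N ⇒ keep positive
  Lon: 178° + 31/60 + 59.07/3600 = 178 + 0.516667 + 0.016408 = 178.533075
  W → negative
Point 4:
  Latitude: 69 + 42/60 + 32.3/3600 = 69.708972
  N → positive
  λ: 178 + 17/60 + 17.8/3600 = 178.288278
  W → negative
Point 5:
  φ: 86° + 27/60 + 34.09/3600 = 86 + 0.450000 + 0.009469 = 86.459469
  N → positive
  Longitude: 22° + 31/60 + 0/3600 = 22 + 0.516667 + 0.000000 = 22.516667
  W → negative
Point 6:
  Lat: 16° + 45/60 + 51.35/3600 = 16 + 0.750000 + 0.014264 = 16.764264
  N → positive
  λ: 14° + 54/60 + 50/3600 = 14 + 0.900000 + 0.013889 = 14.913889
  E ⇒ keep positive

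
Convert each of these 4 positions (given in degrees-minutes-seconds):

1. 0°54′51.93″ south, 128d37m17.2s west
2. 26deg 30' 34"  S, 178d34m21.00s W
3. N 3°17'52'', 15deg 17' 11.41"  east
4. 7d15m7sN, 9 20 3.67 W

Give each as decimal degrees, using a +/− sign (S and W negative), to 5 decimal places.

1. -0.91443, -128.62144
2. -26.50944, -178.57250
3. 3.29778, 15.28650
4. 7.25194, -9.33435

Point 1:
  Latitude: 0° + 54/60 + 51.93/3600 = 0 + 0.900000 + 0.014425 = 0.914425
  hemisphere S, so the sign is −
  Lon: 128° + 37/60 + 17.2/3600 = 128 + 0.616667 + 0.004778 = 128.621444
  W → negative
Point 2:
  Latitude: 26° + 30/60 + 34/3600 = 26 + 0.500000 + 0.009444 = 26.509444
  hemisphere S, so the sign is −
  λ: 34′ + 21″ = 34.35000′; 178 + 34.35000/60 = 178.572500
  hemisphere W, so the sign is −
Point 3:
  Latitude: 17′ + 52″ = 17.86667′; 3 + 17.86667/60 = 3.297778
  N ⇒ keep positive
  Lon: 15° + 17/60 + 11.41/3600 = 15 + 0.283333 + 0.003169 = 15.286503
  E → positive
Point 4:
  φ: 7° + 15/60 + 7/3600 = 7 + 0.250000 + 0.001944 = 7.251944
  N ⇒ keep positive
  λ: 9 + 20/60 + 3.67/3600 = 9.334353
  hemisphere W, so the sign is −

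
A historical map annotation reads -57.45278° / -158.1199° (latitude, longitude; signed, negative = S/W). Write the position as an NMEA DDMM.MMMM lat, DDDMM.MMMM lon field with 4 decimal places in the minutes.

5727.1668,S / 15807.1940,W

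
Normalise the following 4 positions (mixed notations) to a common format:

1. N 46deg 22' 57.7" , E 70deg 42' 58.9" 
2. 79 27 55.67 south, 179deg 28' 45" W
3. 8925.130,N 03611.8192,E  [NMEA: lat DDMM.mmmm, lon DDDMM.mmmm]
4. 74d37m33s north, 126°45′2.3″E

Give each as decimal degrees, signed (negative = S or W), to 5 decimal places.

1. 46.38269, 70.71636
2. -79.46546, -179.47917
3. 89.41883, 36.19699
4. 74.62583, 126.75064

Point 1:
  Latitude: 46 + 22/60 + 57.7/3600 = 46.382694
  N ⇒ keep positive
  λ: 70° + 42/60 + 58.9/3600 = 70 + 0.700000 + 0.016361 = 70.716361
  E ⇒ keep positive
Point 2:
  Latitude: 27′ + 55.67″ = 27.92783′; 79 + 27.92783/60 = 79.465464
  hemisphere S, so the sign is −
  Longitude: 179° + 28/60 + 45/3600 = 179 + 0.466667 + 0.012500 = 179.479167
  W → negative
Point 3:
  Latitude: degrees = first 2 digits = 89, minutes = 25.13; 89 + 25.13/60 = 89.418833
  N ⇒ keep positive
  λ: split at 3 digits → 036° and 11.8192′; 36 + 11.8192/60 = 36.196987
  E → positive
Point 4:
  φ: 74 + 37/60 + 33/3600 = 74.625833
  N → positive
  Lon: 126 + 45/60 + 2.3/3600 = 126.750639
  E → positive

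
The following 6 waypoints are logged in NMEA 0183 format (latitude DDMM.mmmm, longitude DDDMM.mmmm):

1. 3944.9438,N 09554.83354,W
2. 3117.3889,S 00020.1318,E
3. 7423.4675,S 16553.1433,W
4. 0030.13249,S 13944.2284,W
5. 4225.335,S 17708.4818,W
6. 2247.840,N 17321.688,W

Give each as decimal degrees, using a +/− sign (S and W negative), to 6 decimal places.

1. 39.749063, -95.913892
2. -31.289815, 0.335530
3. -74.391125, -165.885722
4. -0.502208, -139.737140
5. -42.422250, -177.141363
6. 22.797333, -173.361467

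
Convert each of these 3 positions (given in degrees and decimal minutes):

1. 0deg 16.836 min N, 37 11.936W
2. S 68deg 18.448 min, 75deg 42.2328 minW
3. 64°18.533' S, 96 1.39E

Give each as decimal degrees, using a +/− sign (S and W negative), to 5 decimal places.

Point 1:
  φ: 16.836′ = 0.280600°; total 0.280600
  N → positive
  Longitude: 37 + 11.936/60 = 37.198933
  W → negative
Point 2:
  Lat: 18.448′ = 0.307467°; total 68.307467
  S → negative
  Longitude: 75 + 42.2328/60 = 75.703880
  W ⇒ negate
Point 3:
  Latitude: 18.533′ = 0.308883°; total 64.308883
  hemisphere S, so the sign is −
  Longitude: 1.39′ = 0.023167°; total 96.023167
  E ⇒ keep positive

1. 0.28060, -37.19893
2. -68.30747, -75.70388
3. -64.30888, 96.02317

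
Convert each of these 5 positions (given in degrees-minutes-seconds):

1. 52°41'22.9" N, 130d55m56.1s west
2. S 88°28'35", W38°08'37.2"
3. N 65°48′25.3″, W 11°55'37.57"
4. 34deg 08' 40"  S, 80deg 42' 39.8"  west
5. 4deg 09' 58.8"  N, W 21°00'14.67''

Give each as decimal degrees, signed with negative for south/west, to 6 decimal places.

1. 52.689694, -130.932250
2. -88.476389, -38.143667
3. 65.807028, -11.927103
4. -34.144444, -80.711056
5. 4.166333, -21.004075

Point 1:
  Latitude: 52° + 41/60 + 22.9/3600 = 52 + 0.683333 + 0.006361 = 52.6896944
  N → positive
  Longitude: 130° + 55/60 + 56.1/3600 = 130 + 0.916667 + 0.015583 = 130.9322500
  W ⇒ negate
Point 2:
  Latitude: 88° + 28/60 + 35/3600 = 88 + 0.466667 + 0.009722 = 88.4763889
  hemisphere S, so the sign is −
  Lon: 8′ + 37.2″ = 8.62000′; 38 + 8.62000/60 = 38.1436667
  W → negative
Point 3:
  φ: 65 + 48/60 + 25.3/3600 = 65.8070278
  N ⇒ keep positive
  λ: 11 + 55/60 + 37.57/3600 = 11.9271028
  W ⇒ negate
Point 4:
  Latitude: 8′ + 40″ = 8.66667′; 34 + 8.66667/60 = 34.1444444
  S ⇒ negate
  λ: 80° + 42/60 + 39.8/3600 = 80 + 0.700000 + 0.011056 = 80.7110556
  W → negative
Point 5:
  Lat: 4° + 9/60 + 58.8/3600 = 4 + 0.150000 + 0.016333 = 4.1663333
  N → positive
  Longitude: 0′ + 14.67″ = 0.24450′; 21 + 0.24450/60 = 21.0040750
  hemisphere W, so the sign is −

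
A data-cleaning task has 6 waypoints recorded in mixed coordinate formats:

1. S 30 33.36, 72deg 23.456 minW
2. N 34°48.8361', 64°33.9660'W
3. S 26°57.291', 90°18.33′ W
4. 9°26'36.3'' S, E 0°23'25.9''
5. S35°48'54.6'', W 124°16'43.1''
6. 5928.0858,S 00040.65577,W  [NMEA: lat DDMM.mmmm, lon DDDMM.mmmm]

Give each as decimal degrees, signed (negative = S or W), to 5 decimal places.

1. -30.55600, -72.39093
2. 34.81394, -64.56610
3. -26.95485, -90.30550
4. -9.44342, 0.39053
5. -35.81517, -124.27864
6. -59.46810, -0.67760

Point 1:
  Latitude: 33.36′ = 0.556000°; total 30.556000
  S → negative
  Longitude: 23.456′ = 0.390933°; total 72.390933
  W → negative
Point 2:
  φ: 48.8361′ = 0.813935°; total 34.813935
  N ⇒ keep positive
  Longitude: 33.966′ = 0.566100°; total 64.566100
  W → negative
Point 3:
  Latitude: 26 + 57.291/60 = 26.954850
  S → negative
  Longitude: 90 + 18.33/60 = 90.305500
  W ⇒ negate
Point 4:
  Latitude: 9 + 26/60 + 36.3/3600 = 9.443417
  S ⇒ negate
  Longitude: 0 + 23/60 + 25.9/3600 = 0.390528
  E → positive
Point 5:
  φ: 35° + 48/60 + 54.6/3600 = 35 + 0.800000 + 0.015167 = 35.815167
  S ⇒ negate
  λ: 16′ + 43.1″ = 16.71833′; 124 + 16.71833/60 = 124.278639
  hemisphere W, so the sign is −
Point 6:
  Lat: split at 2 digits → 59° and 28.0858′; 59 + 28.0858/60 = 59.468097
  S → negative
  λ: degrees = first 3 digits = 0, minutes = 40.65577; 0 + 40.65577/60 = 0.677596
  W → negative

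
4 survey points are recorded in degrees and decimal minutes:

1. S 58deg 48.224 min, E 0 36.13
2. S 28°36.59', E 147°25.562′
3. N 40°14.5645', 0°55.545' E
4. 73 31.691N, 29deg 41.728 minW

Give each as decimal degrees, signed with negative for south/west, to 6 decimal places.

Point 1:
  Latitude: 58 + 48.224/60 = 58.8037333
  S → negative
  Lon: 0 + 36.13/60 = 0.6021667
  E ⇒ keep positive
Point 2:
  Lat: 36.59′ = 0.609833°; total 28.6098333
  S ⇒ negate
  Lon: 147 + 25.562/60 = 147.4260333
  E ⇒ keep positive
Point 3:
  Lat: 14.5645′ = 0.242742°; total 40.2427417
  N → positive
  Lon: 55.545′ = 0.925750°; total 0.9257500
  E ⇒ keep positive
Point 4:
  Latitude: 31.691′ = 0.528183°; total 73.5281833
  N ⇒ keep positive
  Lon: 41.728′ = 0.695467°; total 29.6954667
  W → negative

1. -58.803733, 0.602167
2. -28.609833, 147.426033
3. 40.242742, 0.925750
4. 73.528183, -29.695467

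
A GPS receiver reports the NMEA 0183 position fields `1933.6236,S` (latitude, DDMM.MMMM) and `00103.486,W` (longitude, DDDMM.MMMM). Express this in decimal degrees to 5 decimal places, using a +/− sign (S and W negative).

-19.56039, -1.05810

φ: split at 2 digits → 19° and 33.6236′; 19 + 33.6236/60 = 19.560393
S → negative
Longitude: degrees = first 3 digits = 1, minutes = 3.486; 1 + 3.486/60 = 1.058100
W → negative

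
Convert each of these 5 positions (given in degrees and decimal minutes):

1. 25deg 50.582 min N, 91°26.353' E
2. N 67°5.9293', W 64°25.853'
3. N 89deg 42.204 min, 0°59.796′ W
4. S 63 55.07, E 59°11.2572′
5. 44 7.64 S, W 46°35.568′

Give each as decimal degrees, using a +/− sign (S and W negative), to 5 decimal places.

1. 25.84303, 91.43922
2. 67.09882, -64.43088
3. 89.70340, -0.99660
4. -63.91783, 59.18762
5. -44.12733, -46.59280

Point 1:
  φ: 50.582′ = 0.843033°; total 25.843033
  N → positive
  Longitude: 26.353′ = 0.439217°; total 91.439217
  E ⇒ keep positive
Point 2:
  Lat: 67 + 5.9293/60 = 67.098822
  N → positive
  Longitude: 25.853′ = 0.430883°; total 64.430883
  W ⇒ negate
Point 3:
  Lat: 89 + 42.204/60 = 89.703400
  N ⇒ keep positive
  λ: 59.796′ = 0.996600°; total 0.996600
  hemisphere W, so the sign is −
Point 4:
  Lat: 63 + 55.07/60 = 63.917833
  hemisphere S, so the sign is −
  λ: 59 + 11.2572/60 = 59.187620
  E ⇒ keep positive
Point 5:
  Latitude: 44 + 7.64/60 = 44.127333
  S ⇒ negate
  Lon: 35.568′ = 0.592800°; total 46.592800
  hemisphere W, so the sign is −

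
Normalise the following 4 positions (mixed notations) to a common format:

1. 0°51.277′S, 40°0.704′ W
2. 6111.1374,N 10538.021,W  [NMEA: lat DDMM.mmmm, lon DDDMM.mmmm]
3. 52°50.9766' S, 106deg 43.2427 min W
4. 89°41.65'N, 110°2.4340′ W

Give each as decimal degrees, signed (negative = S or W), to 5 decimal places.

1. -0.85462, -40.01173
2. 61.18562, -105.63368
3. -52.84961, -106.72071
4. 89.69417, -110.04057

Point 1:
  Lat: 0 + 51.277/60 = 0.854617
  hemisphere S, so the sign is −
  Lon: 40 + 0.704/60 = 40.011733
  W ⇒ negate
Point 2:
  Latitude: split at 2 digits → 61° and 11.1374′; 61 + 11.1374/60 = 61.185623
  N → positive
  λ: degrees = first 3 digits = 105, minutes = 38.021; 105 + 38.021/60 = 105.633683
  W → negative
Point 3:
  Lat: 50.9766′ = 0.849610°; total 52.849610
  S ⇒ negate
  Lon: 43.2427′ = 0.720712°; total 106.720712
  hemisphere W, so the sign is −
Point 4:
  φ: 89 + 41.65/60 = 89.694167
  N ⇒ keep positive
  Lon: 110 + 2.434/60 = 110.040567
  hemisphere W, so the sign is −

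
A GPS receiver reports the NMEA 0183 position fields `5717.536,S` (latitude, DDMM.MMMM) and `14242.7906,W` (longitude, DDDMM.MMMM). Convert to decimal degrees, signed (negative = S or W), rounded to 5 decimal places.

-57.29227, -142.71318

Lat: degrees = first 2 digits = 57, minutes = 17.536; 57 + 17.536/60 = 57.292267
S ⇒ negate
λ: degrees = first 3 digits = 142, minutes = 42.7906; 142 + 42.7906/60 = 142.713177
W ⇒ negate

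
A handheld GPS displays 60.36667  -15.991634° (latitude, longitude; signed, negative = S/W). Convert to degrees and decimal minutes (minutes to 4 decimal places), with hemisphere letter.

60° 22.0002′ N, 15° 59.4980′ W

Lat: fractional part 0.366670 → 22.000200 minutes
Longitude is negative → W; |value| = 15.991634
λ: minutes = (15.991634 − 15) × 60 = 59.498040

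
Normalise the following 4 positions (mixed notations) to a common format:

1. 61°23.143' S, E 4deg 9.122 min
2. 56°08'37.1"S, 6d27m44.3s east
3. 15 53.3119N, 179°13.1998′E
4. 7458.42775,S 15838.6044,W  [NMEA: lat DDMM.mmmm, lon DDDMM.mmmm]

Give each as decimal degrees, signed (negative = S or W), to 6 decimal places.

1. -61.385717, 4.152033
2. -56.143639, 6.462306
3. 15.888532, 179.219997
4. -74.973796, -158.643407

Point 1:
  Lat: 23.143′ = 0.385717°; total 61.3857167
  S ⇒ negate
  Longitude: 4 + 9.122/60 = 4.1520333
  E → positive
Point 2:
  Lat: 8′ + 37.1″ = 8.61833′; 56 + 8.61833/60 = 56.1436389
  S → negative
  Lon: 6 + 27/60 + 44.3/3600 = 6.4623056
  E → positive
Point 3:
  Lat: 15 + 53.3119/60 = 15.8885317
  N → positive
  λ: 13.1998′ = 0.219997°; total 179.2199967
  E ⇒ keep positive
Point 4:
  Lat: split at 2 digits → 74° and 58.42775′; 74 + 58.42775/60 = 74.9737958
  S → negative
  Longitude: degrees = first 3 digits = 158, minutes = 38.6044; 158 + 38.6044/60 = 158.6434067
  W ⇒ negate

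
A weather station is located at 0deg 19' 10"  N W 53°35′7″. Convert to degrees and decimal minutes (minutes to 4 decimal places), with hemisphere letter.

φ: seconds/60 = 0.16667; minutes = 19 + 0.16667 = 19.166667
Lon: seconds/60 = 0.11667; minutes = 35 + 0.11667 = 35.116667

0° 19.1667′ N, 53° 35.1167′ W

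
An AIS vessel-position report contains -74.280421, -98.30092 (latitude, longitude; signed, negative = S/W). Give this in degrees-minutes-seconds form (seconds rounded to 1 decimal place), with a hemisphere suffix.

Latitude is negative → S; |value| = 74.280421
Lat: 0.280421° → 16.82526′; 0.82526 × 60 = 49.516″
Longitude is negative → W; |value| = 98.300920
Lon: 0.300920 × 60 = 18.05520′ → 18′, remainder × 60 = 3.312″

74°16′49.5″ S, 98°18′3.3″ W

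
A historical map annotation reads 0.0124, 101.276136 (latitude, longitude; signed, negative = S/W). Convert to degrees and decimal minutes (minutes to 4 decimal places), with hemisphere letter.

Lat: fractional part 0.012400 → 0.744000 minutes
Longitude: 101° + 0.276136 × 60 = 101° 16.568160′

0° 0.7440′ N, 101° 16.5682′ E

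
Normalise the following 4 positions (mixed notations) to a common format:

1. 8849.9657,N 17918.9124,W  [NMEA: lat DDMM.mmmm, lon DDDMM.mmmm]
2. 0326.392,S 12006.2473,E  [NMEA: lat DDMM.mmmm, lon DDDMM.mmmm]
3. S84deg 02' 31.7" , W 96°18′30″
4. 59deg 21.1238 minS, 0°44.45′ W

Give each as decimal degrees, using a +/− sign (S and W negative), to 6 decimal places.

1. 88.832762, -179.315207
2. -3.439867, 120.104122
3. -84.042139, -96.308333
4. -59.352063, -0.740833

Point 1:
  Latitude: degrees = first 2 digits = 88, minutes = 49.9657; 88 + 49.9657/60 = 88.8327617
  N → positive
  λ: degrees = first 3 digits = 179, minutes = 18.9124; 179 + 18.9124/60 = 179.3152067
  W → negative
Point 2:
  Lat: split at 2 digits → 03° and 26.392′; 3 + 26.392/60 = 3.4398667
  hemisphere S, so the sign is −
  Longitude: split at 3 digits → 120° and 6.2473′; 120 + 6.2473/60 = 120.1041217
  E ⇒ keep positive
Point 3:
  Latitude: 84° + 2/60 + 31.7/3600 = 84 + 0.033333 + 0.008806 = 84.0421389
  S ⇒ negate
  Longitude: 96 + 18/60 + 30/3600 = 96.3083333
  W → negative
Point 4:
  Lat: 59 + 21.1238/60 = 59.3520633
  S → negative
  Longitude: 44.45′ = 0.740833°; total 0.7408333
  hemisphere W, so the sign is −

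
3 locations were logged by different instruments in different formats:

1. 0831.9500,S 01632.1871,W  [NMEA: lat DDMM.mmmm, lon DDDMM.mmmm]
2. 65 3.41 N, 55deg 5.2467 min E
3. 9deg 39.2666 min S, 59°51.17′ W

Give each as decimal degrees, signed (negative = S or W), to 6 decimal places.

1. -8.532500, -16.536452
2. 65.056833, 55.087445
3. -9.654443, -59.852833

Point 1:
  φ: degrees = first 2 digits = 8, minutes = 31.95; 8 + 31.95/60 = 8.5325000
  hemisphere S, so the sign is −
  Lon: degrees = first 3 digits = 16, minutes = 32.1871; 16 + 32.1871/60 = 16.5364517
  W ⇒ negate
Point 2:
  Lat: 65 + 3.41/60 = 65.0568333
  N → positive
  Longitude: 5.2467′ = 0.087445°; total 55.0874450
  E ⇒ keep positive
Point 3:
  φ: 9 + 39.2666/60 = 9.6544433
  S ⇒ negate
  λ: 59 + 51.17/60 = 59.8528333
  W ⇒ negate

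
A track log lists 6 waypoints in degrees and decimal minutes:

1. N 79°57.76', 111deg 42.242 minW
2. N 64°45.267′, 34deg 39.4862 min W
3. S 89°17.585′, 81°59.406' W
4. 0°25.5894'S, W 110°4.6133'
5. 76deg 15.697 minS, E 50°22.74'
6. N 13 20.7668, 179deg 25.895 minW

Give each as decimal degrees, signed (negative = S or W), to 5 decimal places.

Point 1:
  Lat: 57.76′ = 0.962667°; total 79.962667
  N ⇒ keep positive
  λ: 42.242′ = 0.704033°; total 111.704033
  W → negative
Point 2:
  Lat: 45.267′ = 0.754450°; total 64.754450
  N → positive
  λ: 39.4862′ = 0.658103°; total 34.658103
  W ⇒ negate
Point 3:
  Lat: 17.585′ = 0.293083°; total 89.293083
  hemisphere S, so the sign is −
  Longitude: 81 + 59.406/60 = 81.990100
  W → negative
Point 4:
  Lat: 0 + 25.5894/60 = 0.426490
  S → negative
  Longitude: 4.6133′ = 0.076888°; total 110.076888
  hemisphere W, so the sign is −
Point 5:
  Latitude: 76 + 15.697/60 = 76.261617
  hemisphere S, so the sign is −
  Lon: 22.74′ = 0.379000°; total 50.379000
  E → positive
Point 6:
  φ: 13 + 20.7668/60 = 13.346113
  N ⇒ keep positive
  Lon: 179 + 25.895/60 = 179.431583
  W ⇒ negate

1. 79.96267, -111.70403
2. 64.75445, -34.65810
3. -89.29308, -81.99010
4. -0.42649, -110.07689
5. -76.26162, 50.37900
6. 13.34611, -179.43158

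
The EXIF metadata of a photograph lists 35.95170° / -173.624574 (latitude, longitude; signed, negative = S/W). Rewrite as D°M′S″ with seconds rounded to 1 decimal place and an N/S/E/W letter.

Lat: whole degrees 35; 57.10200′ → 57′ and 6.120″
Longitude is negative → W; |value| = 173.624574
Lon: 0.624574° → 37.47444′; 0.47444 × 60 = 28.466″

35°57′6.1″ N, 173°37′28.5″ W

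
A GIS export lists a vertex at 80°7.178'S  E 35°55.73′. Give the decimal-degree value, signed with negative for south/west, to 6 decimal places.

-80.119633, 35.928833

φ: 80 + 7.178/60 = 80.1196333
S ⇒ negate
Longitude: 35 + 55.73/60 = 35.9288333
E → positive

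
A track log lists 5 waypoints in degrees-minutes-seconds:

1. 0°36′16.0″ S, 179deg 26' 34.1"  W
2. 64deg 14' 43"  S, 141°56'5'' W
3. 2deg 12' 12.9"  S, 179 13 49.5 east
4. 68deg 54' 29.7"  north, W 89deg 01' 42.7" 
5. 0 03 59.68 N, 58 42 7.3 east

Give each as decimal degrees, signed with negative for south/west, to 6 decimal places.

1. -0.604444, -179.442806
2. -64.245278, -141.934722
3. -2.203583, 179.230417
4. 68.908250, -89.028528
5. 0.066578, 58.702028

Point 1:
  Lat: 36′ + 16″ = 36.26667′; 0 + 36.26667/60 = 0.6044444
  S ⇒ negate
  λ: 179 + 26/60 + 34.1/3600 = 179.4428056
  hemisphere W, so the sign is −
Point 2:
  Latitude: 64 + 14/60 + 43/3600 = 64.2452778
  S ⇒ negate
  Lon: 56′ + 5″ = 56.08333′; 141 + 56.08333/60 = 141.9347222
  hemisphere W, so the sign is −
Point 3:
  Latitude: 12′ + 12.9″ = 12.21500′; 2 + 12.21500/60 = 2.2035833
  S ⇒ negate
  Longitude: 179° + 13/60 + 49.5/3600 = 179 + 0.216667 + 0.013750 = 179.2304167
  E ⇒ keep positive
Point 4:
  Lat: 68° + 54/60 + 29.7/3600 = 68 + 0.900000 + 0.008250 = 68.9082500
  N → positive
  λ: 89 + 1/60 + 42.7/3600 = 89.0285278
  W → negative
Point 5:
  φ: 0 + 3/60 + 59.68/3600 = 0.0665778
  N ⇒ keep positive
  Longitude: 58° + 42/60 + 7.3/3600 = 58 + 0.700000 + 0.002028 = 58.7020278
  E ⇒ keep positive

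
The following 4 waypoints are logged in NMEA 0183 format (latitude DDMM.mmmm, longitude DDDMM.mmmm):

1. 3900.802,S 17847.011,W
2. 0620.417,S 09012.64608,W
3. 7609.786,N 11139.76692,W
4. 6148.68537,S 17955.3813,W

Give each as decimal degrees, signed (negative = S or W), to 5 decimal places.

1. -39.01337, -178.78352
2. -6.34028, -90.21077
3. 76.16310, -111.66278
4. -61.81142, -179.92302

Point 1:
  Lat: split at 2 digits → 39° and 0.802′; 39 + 0.802/60 = 39.013367
  S ⇒ negate
  λ: split at 3 digits → 178° and 47.011′; 178 + 47.011/60 = 178.783517
  W ⇒ negate
Point 2:
  φ: degrees = first 2 digits = 6, minutes = 20.417; 6 + 20.417/60 = 6.340283
  hemisphere S, so the sign is −
  Longitude: degrees = first 3 digits = 90, minutes = 12.64608; 90 + 12.64608/60 = 90.210768
  hemisphere W, so the sign is −
Point 3:
  Lat: degrees = first 2 digits = 76, minutes = 9.786; 76 + 9.786/60 = 76.163100
  N ⇒ keep positive
  λ: degrees = first 3 digits = 111, minutes = 39.76692; 111 + 39.76692/60 = 111.662782
  hemisphere W, so the sign is −
Point 4:
  Latitude: degrees = first 2 digits = 61, minutes = 48.68537; 61 + 48.68537/60 = 61.811423
  S ⇒ negate
  Lon: degrees = first 3 digits = 179, minutes = 55.3813; 179 + 55.3813/60 = 179.923022
  W ⇒ negate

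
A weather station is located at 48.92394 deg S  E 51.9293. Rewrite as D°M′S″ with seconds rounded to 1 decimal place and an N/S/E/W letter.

Latitude: whole degrees 48; 55.43640′ → 55′ and 26.184″
Longitude: 0.929300 × 60 = 55.75800′ → 55′, remainder × 60 = 45.480″

48°55′26.2″ S, 51°55′45.5″ E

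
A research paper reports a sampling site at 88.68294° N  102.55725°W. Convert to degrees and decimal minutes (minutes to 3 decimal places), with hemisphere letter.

88° 40.976′ N, 102° 33.435′ W

Lat: fractional part 0.682940 → 40.97640 minutes
Lon: minutes = (102.557250 − 102) × 60 = 33.43500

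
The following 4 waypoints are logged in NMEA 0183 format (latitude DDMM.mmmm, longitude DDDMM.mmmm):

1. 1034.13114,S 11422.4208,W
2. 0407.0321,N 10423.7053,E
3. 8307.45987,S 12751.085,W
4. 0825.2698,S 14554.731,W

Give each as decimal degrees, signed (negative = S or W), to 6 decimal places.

1. -10.568852, -114.373680
2. 4.117202, 104.395088
3. -83.124331, -127.851417
4. -8.421163, -145.912183

Point 1:
  Lat: degrees = first 2 digits = 10, minutes = 34.13114; 10 + 34.13114/60 = 10.5688523
  S → negative
  Lon: degrees = first 3 digits = 114, minutes = 22.4208; 114 + 22.4208/60 = 114.3736800
  W ⇒ negate
Point 2:
  φ: split at 2 digits → 04° and 7.0321′; 4 + 7.0321/60 = 4.1172017
  N ⇒ keep positive
  λ: degrees = first 3 digits = 104, minutes = 23.7053; 104 + 23.7053/60 = 104.3950883
  E ⇒ keep positive
Point 3:
  φ: degrees = first 2 digits = 83, minutes = 7.45987; 83 + 7.45987/60 = 83.1243312
  S ⇒ negate
  λ: degrees = first 3 digits = 127, minutes = 51.085; 127 + 51.085/60 = 127.8514167
  W ⇒ negate
Point 4:
  φ: degrees = first 2 digits = 8, minutes = 25.2698; 8 + 25.2698/60 = 8.4211633
  hemisphere S, so the sign is −
  λ: split at 3 digits → 145° and 54.731′; 145 + 54.731/60 = 145.9121833
  hemisphere W, so the sign is −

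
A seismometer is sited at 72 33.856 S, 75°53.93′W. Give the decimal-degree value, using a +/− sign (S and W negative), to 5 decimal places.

-72.56427, -75.89883

φ: 33.856′ = 0.564267°; total 72.564267
hemisphere S, so the sign is −
Lon: 75 + 53.93/60 = 75.898833
W → negative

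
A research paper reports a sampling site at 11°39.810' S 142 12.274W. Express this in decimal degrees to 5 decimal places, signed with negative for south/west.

Latitude: 39.81′ = 0.663500°; total 11.663500
S → negative
Longitude: 142 + 12.274/60 = 142.204567
W ⇒ negate

-11.66350, -142.20457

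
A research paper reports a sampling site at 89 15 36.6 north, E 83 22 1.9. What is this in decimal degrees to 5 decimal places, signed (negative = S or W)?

89.26017, 83.36719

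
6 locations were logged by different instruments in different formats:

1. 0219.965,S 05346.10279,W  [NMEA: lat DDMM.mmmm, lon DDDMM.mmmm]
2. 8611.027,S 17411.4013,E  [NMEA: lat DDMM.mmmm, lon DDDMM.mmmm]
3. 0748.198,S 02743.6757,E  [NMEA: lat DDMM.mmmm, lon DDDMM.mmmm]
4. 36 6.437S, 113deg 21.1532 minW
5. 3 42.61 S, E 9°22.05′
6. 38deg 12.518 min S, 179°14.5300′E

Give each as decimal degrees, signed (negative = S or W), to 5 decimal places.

1. -2.33275, -53.76838
2. -86.18378, 174.19002
3. -7.80330, 27.72793
4. -36.10728, -113.35255
5. -3.71017, 9.36750
6. -38.20863, 179.24217

Point 1:
  Latitude: split at 2 digits → 02° and 19.965′; 2 + 19.965/60 = 2.332750
  S ⇒ negate
  Longitude: degrees = first 3 digits = 53, minutes = 46.10279; 53 + 46.10279/60 = 53.768380
  W ⇒ negate
Point 2:
  Lat: split at 2 digits → 86° and 11.027′; 86 + 11.027/60 = 86.183783
  S ⇒ negate
  λ: degrees = first 3 digits = 174, minutes = 11.4013; 174 + 11.4013/60 = 174.190022
  E → positive
Point 3:
  φ: split at 2 digits → 07° and 48.198′; 7 + 48.198/60 = 7.803300
  S ⇒ negate
  Lon: split at 3 digits → 027° and 43.6757′; 27 + 43.6757/60 = 27.727928
  E ⇒ keep positive
Point 4:
  Lat: 36 + 6.437/60 = 36.107283
  S → negative
  Lon: 113 + 21.1532/60 = 113.352553
  hemisphere W, so the sign is −
Point 5:
  Latitude: 42.61′ = 0.710167°; total 3.710167
  S ⇒ negate
  Lon: 9 + 22.05/60 = 9.367500
  E → positive
Point 6:
  Lat: 38 + 12.518/60 = 38.208633
  S ⇒ negate
  λ: 179 + 14.53/60 = 179.242167
  E → positive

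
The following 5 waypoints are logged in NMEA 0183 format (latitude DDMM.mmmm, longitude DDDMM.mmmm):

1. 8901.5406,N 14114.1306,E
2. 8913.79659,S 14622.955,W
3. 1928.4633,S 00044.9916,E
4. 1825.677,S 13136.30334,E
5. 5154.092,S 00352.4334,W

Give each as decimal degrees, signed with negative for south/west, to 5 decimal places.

Point 1:
  Lat: degrees = first 2 digits = 89, minutes = 1.5406; 89 + 1.5406/60 = 89.025677
  N ⇒ keep positive
  λ: split at 3 digits → 141° and 14.1306′; 141 + 14.1306/60 = 141.235510
  E → positive
Point 2:
  φ: split at 2 digits → 89° and 13.79659′; 89 + 13.79659/60 = 89.229943
  S ⇒ negate
  Lon: split at 3 digits → 146° and 22.955′; 146 + 22.955/60 = 146.382583
  hemisphere W, so the sign is −
Point 3:
  Latitude: degrees = first 2 digits = 19, minutes = 28.4633; 19 + 28.4633/60 = 19.474388
  hemisphere S, so the sign is −
  λ: degrees = first 3 digits = 0, minutes = 44.9916; 0 + 44.9916/60 = 0.749860
  E → positive
Point 4:
  φ: split at 2 digits → 18° and 25.677′; 18 + 25.677/60 = 18.427950
  hemisphere S, so the sign is −
  λ: degrees = first 3 digits = 131, minutes = 36.30334; 131 + 36.30334/60 = 131.605056
  E ⇒ keep positive
Point 5:
  Latitude: degrees = first 2 digits = 51, minutes = 54.092; 51 + 54.092/60 = 51.901533
  hemisphere S, so the sign is −
  λ: degrees = first 3 digits = 3, minutes = 52.4334; 3 + 52.4334/60 = 3.873890
  hemisphere W, so the sign is −

1. 89.02568, 141.23551
2. -89.22994, -146.38258
3. -19.47439, 0.74986
4. -18.42795, 131.60506
5. -51.90153, -3.87389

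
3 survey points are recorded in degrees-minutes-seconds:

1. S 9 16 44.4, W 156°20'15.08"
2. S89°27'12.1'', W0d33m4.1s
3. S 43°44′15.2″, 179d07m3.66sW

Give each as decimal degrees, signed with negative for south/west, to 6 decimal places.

Point 1:
  Lat: 9 + 16/60 + 44.4/3600 = 9.2790000
  S → negative
  λ: 156° + 20/60 + 15.08/3600 = 156 + 0.333333 + 0.004189 = 156.3375222
  W ⇒ negate
Point 2:
  φ: 89° + 27/60 + 12.1/3600 = 89 + 0.450000 + 0.003361 = 89.4533611
  hemisphere S, so the sign is −
  Longitude: 0 + 33/60 + 4.1/3600 = 0.5511389
  hemisphere W, so the sign is −
Point 3:
  φ: 43° + 44/60 + 15.2/3600 = 43 + 0.733333 + 0.004222 = 43.7375556
  S → negative
  Lon: 179° + 7/60 + 3.66/3600 = 179 + 0.116667 + 0.001017 = 179.1176833
  W → negative

1. -9.279000, -156.337522
2. -89.453361, -0.551139
3. -43.737556, -179.117683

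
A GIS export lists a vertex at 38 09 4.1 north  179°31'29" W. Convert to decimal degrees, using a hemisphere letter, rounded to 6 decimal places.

38.151139° N, 179.524722° W

Lat: 38 + 9/60 + 4.1/3600 = 38.1511389
λ: 179 + 31/60 + 29/3600 = 179.5247222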